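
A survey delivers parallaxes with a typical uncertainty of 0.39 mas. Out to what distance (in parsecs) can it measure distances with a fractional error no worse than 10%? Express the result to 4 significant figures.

256.4 pc

σ_d/d = σ_p/p, so the condition is σ_p/p ≤ 0.10, i.e. p ≥ σ_p/0.10.
p_min = 0.39/0.10 = 3.9 mas = 0.0039 arcsec.
d_max = 1/p_min = 1/0.0039 = 256.41 pc.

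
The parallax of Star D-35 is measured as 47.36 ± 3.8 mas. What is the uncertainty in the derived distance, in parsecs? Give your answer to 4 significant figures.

1.694 pc

d = 1/p, so σ_d = σ_p / p².
σ_d = 0.00380 / (0.04736)² = 0.00380 / 0.002243 = 1.6942 pc.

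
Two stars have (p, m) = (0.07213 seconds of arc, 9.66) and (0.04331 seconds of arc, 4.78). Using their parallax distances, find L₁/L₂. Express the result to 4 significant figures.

d₁ = 1/p₁ = 1/0.07213″ = 13.864 pc; d₂ = 1/p₂ = 1/0.04331″ = 23.089 pc.
M₁ = m₁ − 5 log₁₀ d₁ + 5 = 9.66 − 5.7094 + 5 = 8.9506.
M₂ = 4.78 − 6.8170 + 5 = 2.9630.
L₁/L₂ = 10^(0.4(M₂ − M₁)) = 10^(0.4 × (-5.9876)) = 10^(-2.39504) = 0.0040268.

L₁/L₂ = 0.004027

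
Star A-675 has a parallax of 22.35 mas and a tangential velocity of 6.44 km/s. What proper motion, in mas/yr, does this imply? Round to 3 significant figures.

d = 1/p = 1/0.02235″ = 44.743 pc.
μ = v_t / (4.74 d) = 6.44 / (4.74 × 44.743) = 6.44 / 212.08 = 0.030366 ″/yr = 30.366 mas/yr.

30.4 mas/yr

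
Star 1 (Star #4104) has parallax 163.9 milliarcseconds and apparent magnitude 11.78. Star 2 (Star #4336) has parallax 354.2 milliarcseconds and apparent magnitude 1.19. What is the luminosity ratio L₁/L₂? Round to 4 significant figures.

d₁ = 1/p₁ = 1/0.1639″ = 6.1013 pc; d₂ = 1/p₂ = 1/0.3542″ = 2.8233 pc.
M₁ = m₁ − 5 log₁₀ d₁ + 5 = 11.78 − 3.9271 + 5 = 12.8529.
M₂ = 1.19 − 2.2538 + 5 = 3.9362.
L₁/L₂ = 10^(0.4(M₂ − M₁)) = 10^(0.4 × (-8.9167)) = 10^(-3.56668) = 0.00027122.

L₁/L₂ = 0.0002712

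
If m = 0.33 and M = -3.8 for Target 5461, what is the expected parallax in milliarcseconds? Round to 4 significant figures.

m − M = 0.33 − (-3.8) = 4.13.
d = 10^((m−M)/5 + 1) = 10^1.826 = 66.988 pc.
p = 1/d = 1/66.988 = 0.014928 arcsec = 14.928 mas.

14.93 mas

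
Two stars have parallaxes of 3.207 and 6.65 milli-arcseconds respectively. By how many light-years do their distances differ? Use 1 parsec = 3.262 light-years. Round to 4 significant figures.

d_A = 1/0.003207″ = 311.82 pc; d_B = 1/0.006650″ = 150.38 pc.
|d_B − d_A| = |150.38 − 311.82| = 161.44 pc = 161.44 × 3.262 ly = 526.62 ly.

526.6 ly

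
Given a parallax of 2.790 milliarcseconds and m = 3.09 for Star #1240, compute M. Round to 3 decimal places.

d = 1/p = 1/0.002790″ = 358.42 pc.
m − M = 5 log₁₀(358.42) − 5 = 12.7720 − 5 = 7.7720.
M = m − (m − M) = 3.09 − 7.7720 = -4.682.

M = -4.682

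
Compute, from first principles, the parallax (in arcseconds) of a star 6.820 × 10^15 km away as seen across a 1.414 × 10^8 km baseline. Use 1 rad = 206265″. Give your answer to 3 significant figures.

θ ≈ B/d = (1.414 × 10^8) / (6.820 × 10^15) = 2.0733 × 10^-8 rad.
In arcseconds: 2.0733 × 10^-8 × 206265 = 0.0042765″.

0.00428 arcsec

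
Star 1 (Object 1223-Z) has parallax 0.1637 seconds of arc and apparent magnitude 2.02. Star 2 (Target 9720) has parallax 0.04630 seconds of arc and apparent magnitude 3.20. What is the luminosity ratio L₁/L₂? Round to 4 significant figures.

L₁/L₂ = 0.2372

d₁ = 1/p₁ = 1/0.1637″ = 6.1087 pc; d₂ = 1/p₂ = 1/0.04630″ = 21.598 pc.
M₁ = m₁ − 5 log₁₀ d₁ + 5 = 2.02 − 3.9297 + 5 = 3.0903.
M₂ = 3.20 − 6.6721 + 5 = 1.5279.
L₁/L₂ = 10^(0.4(M₂ − M₁)) = 10^(0.4 × (-1.5624)) = 10^(-0.62496) = 0.23716.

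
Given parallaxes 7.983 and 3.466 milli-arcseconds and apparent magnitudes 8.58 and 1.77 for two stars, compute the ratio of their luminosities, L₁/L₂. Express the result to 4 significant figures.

L₁/L₂ = 0.0003559

d₁ = 1/p₁ = 1/0.007983″ = 125.27 pc; d₂ = 1/p₂ = 1/0.003466″ = 288.52 pc.
M₁ = m₁ − 5 log₁₀ d₁ + 5 = 8.58 − 10.4892 + 5 = 3.0908.
M₂ = 1.77 − 12.3009 + 5 = -5.5309.
L₁/L₂ = 10^(0.4(M₂ − M₁)) = 10^(0.4 × (-8.6217)) = 10^(-3.44868) = 0.00035589.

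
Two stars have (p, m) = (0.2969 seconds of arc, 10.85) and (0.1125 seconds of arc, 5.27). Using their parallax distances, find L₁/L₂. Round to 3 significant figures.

d₁ = 1/p₁ = 1/0.2969″ = 3.3681 pc; d₂ = 1/p₂ = 1/0.1125″ = 8.8889 pc.
M₁ = m₁ − 5 log₁₀ d₁ + 5 = 10.85 − 2.6369 + 5 = 13.2131.
M₂ = 5.27 − 4.7442 + 5 = 5.5258.
L₁/L₂ = 10^(0.4(M₂ − M₁)) = 10^(0.4 × (-7.6873)) = 10^(-3.07492) = 0.00084155.

L₁/L₂ = 0.000842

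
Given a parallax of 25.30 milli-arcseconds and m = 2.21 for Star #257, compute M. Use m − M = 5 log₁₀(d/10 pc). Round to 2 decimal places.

M = -0.77

d = 1/p = 1/0.02530″ = 39.526 pc.
m − M = 5 log₁₀(39.526) − 5 = 7.9844 − 5 = 2.9844.
M = m − (m − M) = 2.21 − 2.9844 = -0.77.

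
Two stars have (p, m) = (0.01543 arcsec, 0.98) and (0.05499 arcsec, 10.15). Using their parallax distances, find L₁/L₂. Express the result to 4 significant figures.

L₁/L₂ = 59130

d₁ = 1/p₁ = 1/0.01543″ = 64.809 pc; d₂ = 1/p₂ = 1/0.05499″ = 18.185 pc.
M₁ = m₁ − 5 log₁₀ d₁ + 5 = 0.98 − 9.0582 + 5 = -3.0782.
M₂ = 10.15 − 6.2986 + 5 = 8.8514.
L₁/L₂ = 10^(0.4(M₂ − M₁)) = 10^(0.4 × 11.9296) = 10^4.77184 = 59134.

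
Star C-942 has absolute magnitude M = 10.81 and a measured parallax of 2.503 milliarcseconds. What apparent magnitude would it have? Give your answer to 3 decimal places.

m = 18.818

d = 1/p = 1/0.002503″ = 399.52 pc.
m − M = 5 log₁₀ d − 5 = 5 log₁₀(399.52) − 5 = 13.0077 − 5 = 8.0077.
m = M + (m − M) = 10.81 + 8.0077 = 18.818.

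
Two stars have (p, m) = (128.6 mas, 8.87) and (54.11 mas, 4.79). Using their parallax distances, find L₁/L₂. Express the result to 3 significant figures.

d₁ = 1/p₁ = 1/0.1286″ = 7.776 pc; d₂ = 1/p₂ = 1/0.05411″ = 18.481 pc.
M₁ = m₁ − 5 log₁₀ d₁ + 5 = 8.87 − 4.4538 + 5 = 9.4162.
M₂ = 4.79 − 6.3336 + 5 = 3.4564.
L₁/L₂ = 10^(0.4(M₂ − M₁)) = 10^(0.4 × (-5.9598)) = 10^(-2.38392) = 0.0041312.

L₁/L₂ = 0.00413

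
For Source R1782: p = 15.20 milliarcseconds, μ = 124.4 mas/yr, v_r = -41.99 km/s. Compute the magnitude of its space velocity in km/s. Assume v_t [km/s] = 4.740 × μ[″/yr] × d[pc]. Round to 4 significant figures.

d = 1/p = 1/0.01520″ = 65.789 pc.
μ = 124.4 mas/yr = 0.1244 ″/yr.
v_t = 4.740 μ d = 4.740 × 0.1244 × 65.789 = 38.793 km/s.
v = √(v_r² + v_t²) = √((-41.99)² + 38.793²) = √3268.06 = 57.167 km/s.

57.17 km/s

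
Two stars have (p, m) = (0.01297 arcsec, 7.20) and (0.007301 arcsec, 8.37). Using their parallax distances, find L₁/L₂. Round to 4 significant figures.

L₁/L₂ = 0.9309

d₁ = 1/p₁ = 1/0.01297″ = 77.101 pc; d₂ = 1/p₂ = 1/0.007301″ = 136.97 pc.
M₁ = m₁ − 5 log₁₀ d₁ + 5 = 7.20 − 9.4353 + 5 = 2.7647.
M₂ = 8.37 − 10.6831 + 5 = 2.6869.
L₁/L₂ = 10^(0.4(M₂ − M₁)) = 10^(0.4 × (-0.0778)) = 10^(-0.03112) = 0.93085.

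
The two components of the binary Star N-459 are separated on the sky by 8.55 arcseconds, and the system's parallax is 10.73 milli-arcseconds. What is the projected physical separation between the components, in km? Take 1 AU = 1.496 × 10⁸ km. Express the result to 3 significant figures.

d = 1/p = 1/0.01073″ = 93.197 pc.
At distance d (pc), an angle of θ arcsec spans θ·d AU: s = 8.55 × 93.197 = 796.83 AU.
= 796.83 × 1.496 × 10⁸ km = 1.1921 × 10^11 km.

1.19 × 10^11 km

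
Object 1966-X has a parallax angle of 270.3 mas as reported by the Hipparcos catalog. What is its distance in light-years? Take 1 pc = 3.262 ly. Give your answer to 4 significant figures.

p = 270.3 mas = 0.2703 arcsec.
d = 1/p = 1/0.2703 = 3.6996 pc.
In light-years: 3.6996 × 3.262 = 12.068 ly.

12.07 light years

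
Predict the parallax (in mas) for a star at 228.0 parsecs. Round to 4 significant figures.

p = 1/d = 1/228 = 0.004386 arcsec.
= 0.004386 × 1000 = 4.386 mas.

4.386 mas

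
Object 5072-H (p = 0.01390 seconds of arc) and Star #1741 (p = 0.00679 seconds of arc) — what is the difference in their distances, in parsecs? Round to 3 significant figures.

d_A = 1/0.01390″ = 71.942 pc; d_B = 1/0.006790″ = 147.28 pc.
|d_B − d_A| = |147.28 − 71.942| = 75.338 pc.

75.3 pc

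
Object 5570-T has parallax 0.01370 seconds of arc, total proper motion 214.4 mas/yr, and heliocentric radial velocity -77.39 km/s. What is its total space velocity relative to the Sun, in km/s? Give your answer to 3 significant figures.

107 km/s

d = 1/p = 1/0.01370″ = 72.993 pc.
μ = 214.4 mas/yr = 0.2144 ″/yr.
v_t = 4.740 μ d = 4.740 × 0.2144 × 72.993 = 74.18 km/s.
v = √(v_r² + v_t²) = √((-77.39)² + 74.18²) = √11491.9 = 107.2 km/s.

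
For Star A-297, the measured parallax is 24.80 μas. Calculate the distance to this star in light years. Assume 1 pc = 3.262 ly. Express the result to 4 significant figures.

131500 light years

p = 24.80 μas = 0.00002480 arcsec.
d = 1/p = 1/0.00002480 = 40323 pc.
In light-years: 40323 × 3.262 = 1.3153 × 10^5 ly.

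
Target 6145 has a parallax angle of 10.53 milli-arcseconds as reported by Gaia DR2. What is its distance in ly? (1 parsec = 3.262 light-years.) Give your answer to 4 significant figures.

p = 10.53 milli-arcseconds = 0.01053 arcsec.
d = 1/p = 1/0.01053 = 94.967 pc.
In light-years: 94.967 × 3.262 = 309.78 ly.

309.8 ly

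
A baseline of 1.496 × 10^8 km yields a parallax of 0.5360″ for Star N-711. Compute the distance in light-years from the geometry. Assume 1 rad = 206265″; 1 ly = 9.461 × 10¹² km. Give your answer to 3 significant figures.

θ = 0.5360″ = 0.5360/206265 = 2.5986 × 10^-6 rad.
d = B/θ = (1.496 × 10^8) / (2.5986 × 10^-6) = 5.7569 × 10^13 km = (5.7569 × 10^13) / (9.461 × 10^12) ly = 6.0849 ly.

6.08 ly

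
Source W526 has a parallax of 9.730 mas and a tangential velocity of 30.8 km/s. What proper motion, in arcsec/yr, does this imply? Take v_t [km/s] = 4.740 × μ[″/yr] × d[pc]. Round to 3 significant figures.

d = 1/p = 1/0.009730″ = 102.77 pc.
μ = v_t / (4.74 d) = 30.8 / (4.74 × 102.77) = 30.8 / 487.13 = 0.063227 ″/yr.

0.0632 arcsec/yr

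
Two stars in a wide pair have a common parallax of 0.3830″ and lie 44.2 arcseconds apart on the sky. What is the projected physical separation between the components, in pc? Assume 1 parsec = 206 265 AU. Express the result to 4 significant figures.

d = 1/p = 1/0.3830″ = 2.611 pc.
At distance d (pc), an angle of θ arcsec spans θ·d AU: s = 44.2 × 2.611 = 115.41 AU.
= 115.41 / 206265 = 0.00055952 pc.

0.0005595 pc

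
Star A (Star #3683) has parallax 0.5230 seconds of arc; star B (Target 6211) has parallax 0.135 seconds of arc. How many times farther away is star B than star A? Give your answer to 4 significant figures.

3.874

Since d = 1/p, d_B/d_A = p_A/p_B.
= 0.5230 / 0.135 = 3.8741.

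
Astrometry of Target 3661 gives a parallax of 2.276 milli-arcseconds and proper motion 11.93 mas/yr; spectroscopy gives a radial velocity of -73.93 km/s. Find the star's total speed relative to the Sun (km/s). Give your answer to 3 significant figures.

78.0 km/s

d = 1/p = 1/0.002276″ = 439.37 pc.
μ = 11.93 mas/yr = 0.01193 ″/yr.
v_t = 4.740 μ d = 4.740 × 0.01193 × 439.37 = 24.846 km/s.
v = √(v_r² + v_t²) = √((-73.93)² + 24.846²) = √6082.97 = 77.993 km/s.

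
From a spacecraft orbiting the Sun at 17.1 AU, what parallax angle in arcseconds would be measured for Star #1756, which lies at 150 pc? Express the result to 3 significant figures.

p (arcsec) = B (AU) / d (pc).
p = 17.1 / 150 = 0.114 arcsec.

0.114 arcsec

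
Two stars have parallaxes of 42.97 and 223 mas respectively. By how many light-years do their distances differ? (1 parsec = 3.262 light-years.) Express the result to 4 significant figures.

d_A = 1/0.04297″ = 23.272 pc; d_B = 1/0.2230″ = 4.4843 pc.
|d_B − d_A| = |4.4843 − 23.272| = 18.788 pc = 18.788 × 3.262 ly = 61.286 ly.

61.29 ly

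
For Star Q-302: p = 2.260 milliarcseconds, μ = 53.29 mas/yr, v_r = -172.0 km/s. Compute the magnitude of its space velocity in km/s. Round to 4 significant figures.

d = 1/p = 1/0.002260″ = 442.48 pc.
μ = 53.29 mas/yr = 0.05329 ″/yr.
v_t = 4.740 μ d = 4.740 × 0.05329 × 442.48 = 111.77 km/s.
v = √(v_r² + v_t²) = √((-172.0)² + 111.77²) = √42076.5 = 205.13 km/s.

205.1 km/s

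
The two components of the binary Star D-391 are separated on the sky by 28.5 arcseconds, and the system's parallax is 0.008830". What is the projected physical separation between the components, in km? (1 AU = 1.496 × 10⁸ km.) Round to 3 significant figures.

4.83 × 10^11 km

d = 1/p = 1/0.008830″ = 113.25 pc.
At distance d (pc), an angle of θ arcsec spans θ·d AU: s = 28.5 × 113.25 = 3227.6 AU.
= 3227.6 × 1.496 × 10⁸ km = 4.8285 × 10^11 km.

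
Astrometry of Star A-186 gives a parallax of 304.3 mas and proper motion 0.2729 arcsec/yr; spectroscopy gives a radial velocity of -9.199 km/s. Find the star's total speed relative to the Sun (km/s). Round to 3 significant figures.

10.1 km/s

d = 1/p = 1/0.3043″ = 3.2862 pc.
v_t = 4.740 μ d = 4.740 × 0.2729 × 3.2862 = 4.2509 km/s.
v = √(v_r² + v_t²) = √((-9.199)² + 4.2509²) = √102.692 = 10.134 km/s.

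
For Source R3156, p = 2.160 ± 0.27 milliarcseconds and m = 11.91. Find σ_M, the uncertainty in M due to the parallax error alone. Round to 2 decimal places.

σ_M = 0.27 mag

M = m − 5 log₁₀ d + 5 = m + 5 log₁₀ p + 5, so ∂M/∂p = 5/(p ln 10).
σ_M = (5/ln 10) · (σ_p/p) = 2.1715 × 0.27/2.160 = 2.1715 × 0.125 = 0.27144.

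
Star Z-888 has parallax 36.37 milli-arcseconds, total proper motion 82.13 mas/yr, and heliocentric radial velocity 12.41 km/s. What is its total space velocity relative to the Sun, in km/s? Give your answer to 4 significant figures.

16.39 km/s

d = 1/p = 1/0.03637″ = 27.495 pc.
μ = 82.13 mas/yr = 0.08213 ″/yr.
v_t = 4.740 μ d = 4.740 × 0.08213 × 27.495 = 10.704 km/s.
v = √(v_r² + v_t²) = √(12.41² + 10.704²) = √268.584 = 16.389 km/s.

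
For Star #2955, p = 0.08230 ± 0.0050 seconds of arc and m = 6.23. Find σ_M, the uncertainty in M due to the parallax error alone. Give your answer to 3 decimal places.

M = m − 5 log₁₀ d + 5 = m + 5 log₁₀ p + 5, so ∂M/∂p = 5/(p ln 10).
σ_M = (5/ln 10) · (σ_p/p) = 2.1715 × 0.0050/0.08230 = 2.1715 × 0.060753 = 0.13193.

σ_M = 0.132 mag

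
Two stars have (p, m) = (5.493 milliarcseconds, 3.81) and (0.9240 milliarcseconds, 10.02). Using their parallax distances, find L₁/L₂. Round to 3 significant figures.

L₁/L₂ = 8.62

d₁ = 1/p₁ = 1/0.005493″ = 182.05 pc; d₂ = 1/p₂ = 1/0.0009240″ = 1082.3 pc.
M₁ = m₁ − 5 log₁₀ d₁ + 5 = 3.81 − 11.3010 + 5 = -2.4910.
M₂ = 10.02 − 15.1717 + 5 = -0.1517.
L₁/L₂ = 10^(0.4(M₂ − M₁)) = 10^(0.4 × 2.3393) = 10^0.93572 = 8.6242.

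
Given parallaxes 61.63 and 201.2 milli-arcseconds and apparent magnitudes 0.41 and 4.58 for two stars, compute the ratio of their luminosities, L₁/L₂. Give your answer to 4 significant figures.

d₁ = 1/p₁ = 1/0.06163″ = 16.226 pc; d₂ = 1/p₂ = 1/0.2012″ = 4.9702 pc.
M₁ = m₁ − 5 log₁₀ d₁ + 5 = 0.41 − 6.0511 + 5 = -0.6411.
M₂ = 4.58 − 3.4819 + 5 = 6.0981.
L₁/L₂ = 10^(0.4(M₂ − M₁)) = 10^(0.4 × 6.7392) = 10^2.69568 = 496.23.

L₁/L₂ = 496.2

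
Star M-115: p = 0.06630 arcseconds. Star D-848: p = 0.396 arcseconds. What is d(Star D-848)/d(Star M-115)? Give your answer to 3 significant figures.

Since d = 1/p, d_B/d_A = p_A/p_B.
= 0.06630 / 0.396 = 0.16742.

0.167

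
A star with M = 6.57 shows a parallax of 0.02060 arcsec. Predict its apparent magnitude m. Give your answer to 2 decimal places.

d = 1/p = 1/0.02060″ = 48.544 pc.
m − M = 5 log₁₀ d − 5 = 5 log₁₀(48.544) − 5 = 8.4307 − 5 = 3.4307.
m = M + (m − M) = 6.57 + 3.4307 = 10.00.

m = 10.00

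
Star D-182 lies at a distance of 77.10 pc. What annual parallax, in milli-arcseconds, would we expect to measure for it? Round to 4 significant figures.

p = 1/d = 1/77.1 = 0.01297 arcsec.
= 0.01297 × 1000 = 12.97 mas.

12.97 mas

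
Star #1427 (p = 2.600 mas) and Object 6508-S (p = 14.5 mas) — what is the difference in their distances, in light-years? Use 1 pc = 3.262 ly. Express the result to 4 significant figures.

d_A = 1/0.002600″ = 384.62 pc; d_B = 1/0.01450″ = 68.966 pc.
|d_B − d_A| = |68.966 − 384.62| = 315.65 pc = 315.65 × 3.262 ly = 1029.7 ly.

1030 ly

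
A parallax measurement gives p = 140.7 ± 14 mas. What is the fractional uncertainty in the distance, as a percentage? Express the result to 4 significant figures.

For d = 1/p, |σ_d/d| = |σ_p/p|.
σ_p/p = 14 / 140.7 = 0.099502 = 9.9502%.

9.950%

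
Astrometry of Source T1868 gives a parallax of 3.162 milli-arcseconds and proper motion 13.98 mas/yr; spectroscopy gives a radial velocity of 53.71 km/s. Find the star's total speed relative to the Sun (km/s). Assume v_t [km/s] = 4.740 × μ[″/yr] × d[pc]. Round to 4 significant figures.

d = 1/p = 1/0.003162″ = 316.26 pc.
μ = 13.98 mas/yr = 0.01398 ″/yr.
v_t = 4.740 μ d = 4.740 × 0.01398 × 316.26 = 20.957 km/s.
v = √(v_r² + v_t²) = √(53.71² + 20.957²) = √3323.96 = 57.654 km/s.

57.65 km/s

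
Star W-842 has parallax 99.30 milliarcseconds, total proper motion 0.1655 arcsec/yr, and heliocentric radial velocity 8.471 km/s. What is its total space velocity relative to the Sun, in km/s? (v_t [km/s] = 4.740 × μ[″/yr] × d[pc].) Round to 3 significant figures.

11.6 km/s

d = 1/p = 1/0.09930″ = 10.07 pc.
v_t = 4.740 μ d = 4.740 × 0.1655 × 10.07 = 7.8996 km/s.
v = √(v_r² + v_t²) = √(8.471² + 7.8996²) = √134.162 = 11.583 km/s.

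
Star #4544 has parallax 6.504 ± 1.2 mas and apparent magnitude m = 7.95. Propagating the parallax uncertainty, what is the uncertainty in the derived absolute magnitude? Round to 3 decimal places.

σ_M = 0.401 mag

M = m − 5 log₁₀ d + 5 = m + 5 log₁₀ p + 5, so ∂M/∂p = 5/(p ln 10).
σ_M = (5/ln 10) · (σ_p/p) = 2.1715 × 1.2/6.504 = 2.1715 × 0.1845 = 0.40064.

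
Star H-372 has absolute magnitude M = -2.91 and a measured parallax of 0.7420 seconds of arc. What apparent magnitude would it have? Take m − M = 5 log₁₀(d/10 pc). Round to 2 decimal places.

m = -7.26

d = 1/p = 1/0.7420″ = 1.3477 pc.
m − M = 5 log₁₀ d − 5 = 5 log₁₀(1.3477) − 5 = 0.6480 − 5 = -4.3520.
m = M + (m − M) = -2.91 + (-4.3520) = -7.26.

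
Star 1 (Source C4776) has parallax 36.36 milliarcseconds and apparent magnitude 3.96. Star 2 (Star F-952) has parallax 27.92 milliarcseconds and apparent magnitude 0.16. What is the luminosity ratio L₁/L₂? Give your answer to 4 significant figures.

L₁/L₂ = 0.01781

d₁ = 1/p₁ = 1/0.03636″ = 27.503 pc; d₂ = 1/p₂ = 1/0.02792″ = 35.817 pc.
M₁ = m₁ − 5 log₁₀ d₁ + 5 = 3.96 − 7.1969 + 5 = 1.7631.
M₂ = 0.16 − 7.7704 + 5 = -2.6104.
L₁/L₂ = 10^(0.4(M₂ − M₁)) = 10^(0.4 × (-4.3735)) = 10^(-1.74940) = 0.017807.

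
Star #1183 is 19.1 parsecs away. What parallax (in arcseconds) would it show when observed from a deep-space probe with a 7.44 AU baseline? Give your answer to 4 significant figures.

0.3895 arcsec

p (arcsec) = B (AU) / d (pc).
p = 7.44 / 19.1 = 0.38953 arcsec.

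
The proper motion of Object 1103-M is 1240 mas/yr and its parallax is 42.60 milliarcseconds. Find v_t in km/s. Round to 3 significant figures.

138 km/s

d = 1/p = 1/0.04260″ = 23.474 pc.
μ = 1240 mas/yr = 1.24 ″/yr.
v_t = 4.74 × μ × d = 4.74 × 1.24 × 23.474 = 137.97 km/s.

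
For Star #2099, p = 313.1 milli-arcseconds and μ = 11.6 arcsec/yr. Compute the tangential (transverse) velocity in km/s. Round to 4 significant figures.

175.6 km/s

d = 1/p = 1/0.3131″ = 3.1939 pc.
v_t = 4.74 × μ × d = 4.74 × 11.6 × 3.1939 = 175.61 km/s.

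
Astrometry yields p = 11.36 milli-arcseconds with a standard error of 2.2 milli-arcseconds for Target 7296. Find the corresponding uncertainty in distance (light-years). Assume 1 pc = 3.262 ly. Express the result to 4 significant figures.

55.61 ly

d = 1/p, so σ_d = σ_p / p².
σ_d = 0.00220 / (0.01136)² = 0.00220 / 0.00012905 = 17.048 pc = 17.048 × 3.262 ly = 55.611 ly.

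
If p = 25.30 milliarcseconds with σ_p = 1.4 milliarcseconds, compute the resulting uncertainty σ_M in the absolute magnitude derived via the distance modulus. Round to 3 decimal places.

σ_M = 0.120 mag

M = m − 5 log₁₀ d + 5 = m + 5 log₁₀ p + 5, so ∂M/∂p = 5/(p ln 10).
σ_M = (5/ln 10) · (σ_p/p) = 2.1715 × 1.4/25.30 = 2.1715 × 0.055336 = 0.12016.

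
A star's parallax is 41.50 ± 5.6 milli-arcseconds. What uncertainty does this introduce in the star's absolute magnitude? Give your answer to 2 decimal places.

σ_M = 0.29 mag

M = m − 5 log₁₀ d + 5 = m + 5 log₁₀ p + 5, so ∂M/∂p = 5/(p ln 10).
σ_M = (5/ln 10) · (σ_p/p) = 2.1715 × 5.6/41.50 = 2.1715 × 0.13494 = 0.29302.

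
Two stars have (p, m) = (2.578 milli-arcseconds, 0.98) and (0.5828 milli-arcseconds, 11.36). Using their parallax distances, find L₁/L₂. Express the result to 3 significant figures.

L₁/L₂ = 725

d₁ = 1/p₁ = 1/0.002578″ = 387.9 pc; d₂ = 1/p₂ = 1/0.0005828″ = 1715.9 pc.
M₁ = m₁ − 5 log₁₀ d₁ + 5 = 0.98 − 12.9436 + 5 = -6.9636.
M₂ = 11.36 − 16.1725 + 5 = 0.1875.
L₁/L₂ = 10^(0.4(M₂ − M₁)) = 10^(0.4 × 7.1511) = 10^2.86044 = 725.17.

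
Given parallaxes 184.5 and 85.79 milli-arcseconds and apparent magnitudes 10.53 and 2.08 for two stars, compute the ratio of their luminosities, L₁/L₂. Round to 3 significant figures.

L₁/L₂ = 9.01 × 10^-5

d₁ = 1/p₁ = 1/0.1845″ = 5.4201 pc; d₂ = 1/p₂ = 1/0.08579″ = 11.656 pc.
M₁ = m₁ − 5 log₁₀ d₁ + 5 = 10.53 − 3.6700 + 5 = 11.8600.
M₂ = 2.08 − 5.3327 + 5 = 1.7473.
L₁/L₂ = 10^(0.4(M₂ − M₁)) = 10^(0.4 × (-10.1127)) = 10^(-4.04508) = 0.000090141.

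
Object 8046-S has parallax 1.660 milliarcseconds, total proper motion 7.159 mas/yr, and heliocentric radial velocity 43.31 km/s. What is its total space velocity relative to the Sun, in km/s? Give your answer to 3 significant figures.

d = 1/p = 1/0.001660″ = 602.41 pc.
μ = 7.159 mas/yr = 0.007159 ″/yr.
v_t = 4.740 μ d = 4.740 × 0.007159 × 602.41 = 20.442 km/s.
v = √(v_r² + v_t²) = √(43.31² + 20.442²) = √2293.63 = 47.892 km/s.

47.9 km/s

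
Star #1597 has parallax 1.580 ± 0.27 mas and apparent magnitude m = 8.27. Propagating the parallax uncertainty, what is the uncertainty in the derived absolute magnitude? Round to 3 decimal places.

σ_M = 0.371 mag

M = m − 5 log₁₀ d + 5 = m + 5 log₁₀ p + 5, so ∂M/∂p = 5/(p ln 10).
σ_M = (5/ln 10) · (σ_p/p) = 2.1715 × 0.27/1.580 = 2.1715 × 0.17089 = 0.37109.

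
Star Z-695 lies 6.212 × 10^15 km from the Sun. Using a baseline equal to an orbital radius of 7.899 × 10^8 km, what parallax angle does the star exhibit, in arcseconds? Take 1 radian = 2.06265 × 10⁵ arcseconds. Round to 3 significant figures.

θ ≈ B/d = (7.899 × 10^8) / (6.212 × 10^15) = 1.2716 × 10^-7 rad.
In arcseconds: 1.2716 × 10^-7 × 206265 = 0.026229″.

0.0262 arcsec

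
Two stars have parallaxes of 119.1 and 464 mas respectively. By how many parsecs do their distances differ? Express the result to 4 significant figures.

d_A = 1/0.1191″ = 8.3963 pc; d_B = 1/0.4640″ = 2.1552 pc.
|d_B − d_A| = |2.1552 − 8.3963| = 6.2411 pc.

6.241 pc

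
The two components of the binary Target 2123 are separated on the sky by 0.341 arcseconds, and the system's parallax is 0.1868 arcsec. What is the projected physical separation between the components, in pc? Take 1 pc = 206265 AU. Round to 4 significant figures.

d = 1/p = 1/0.1868″ = 5.3533 pc.
At distance d (pc), an angle of θ arcsec spans θ·d AU: s = 0.341 × 5.3533 = 1.8255 AU.
= 1.8255 / 206265 = 8.8503 × 10^-6 pc.

8.850 × 10^-6 pc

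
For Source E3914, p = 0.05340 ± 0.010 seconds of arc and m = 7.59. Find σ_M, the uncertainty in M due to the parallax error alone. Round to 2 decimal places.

M = m − 5 log₁₀ d + 5 = m + 5 log₁₀ p + 5, so ∂M/∂p = 5/(p ln 10).
σ_M = (5/ln 10) · (σ_p/p) = 2.1715 × 0.010/0.05340 = 2.1715 × 0.18727 = 0.40666.

σ_M = 0.41 mag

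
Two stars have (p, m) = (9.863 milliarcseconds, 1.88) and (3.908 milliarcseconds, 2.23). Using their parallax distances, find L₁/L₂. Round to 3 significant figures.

d₁ = 1/p₁ = 1/0.009863″ = 101.39 pc; d₂ = 1/p₂ = 1/0.003908″ = 255.89 pc.
M₁ = m₁ − 5 log₁₀ d₁ + 5 = 1.88 − 10.0300 + 5 = -3.1500.
M₂ = 2.23 − 12.0403 + 5 = -4.8103.
L₁/L₂ = 10^(0.4(M₂ − M₁)) = 10^(0.4 × (-1.6603)) = 10^(-0.66412) = 0.21671.

L₁/L₂ = 0.217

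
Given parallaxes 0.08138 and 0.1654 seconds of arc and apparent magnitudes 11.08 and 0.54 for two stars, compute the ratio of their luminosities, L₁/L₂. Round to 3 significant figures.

d₁ = 1/p₁ = 1/0.08138″ = 12.288 pc; d₂ = 1/p₂ = 1/0.1654″ = 6.0459 pc.
M₁ = m₁ − 5 log₁₀ d₁ + 5 = 11.08 − 5.4474 + 5 = 10.6326.
M₂ = 0.54 − 3.9073 + 5 = 1.6327.
L₁/L₂ = 10^(0.4(M₂ − M₁)) = 10^(0.4 × (-8.9999)) = 10^(-3.59996) = 0.00025121.

L₁/L₂ = 0.000251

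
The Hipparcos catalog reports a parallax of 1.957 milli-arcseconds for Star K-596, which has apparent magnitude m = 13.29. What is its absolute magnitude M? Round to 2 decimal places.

M = 4.75

d = 1/p = 1/0.001957″ = 510.99 pc.
m − M = 5 log₁₀(510.99) − 5 = 13.5421 − 5 = 8.5421.
M = m − (m − M) = 13.29 − 8.5421 = 4.75.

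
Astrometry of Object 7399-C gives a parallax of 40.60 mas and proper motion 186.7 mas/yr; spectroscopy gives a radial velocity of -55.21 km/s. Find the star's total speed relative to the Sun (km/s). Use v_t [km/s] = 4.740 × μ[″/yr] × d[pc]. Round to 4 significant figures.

d = 1/p = 1/0.04060″ = 24.631 pc.
μ = 186.7 mas/yr = 0.1867 ″/yr.
v_t = 4.740 μ d = 4.740 × 0.1867 × 24.631 = 21.797 km/s.
v = √(v_r² + v_t²) = √((-55.21)² + 21.797²) = √3523.25 = 59.357 km/s.

59.36 km/s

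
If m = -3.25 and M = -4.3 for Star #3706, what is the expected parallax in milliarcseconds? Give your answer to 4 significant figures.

61.66 mas

m − M = -3.25 − (-4.3) = 1.05.
d = 10^((m−M)/5 + 1) = 10^1.210 = 16.218 pc.
p = 1/d = 1/16.218 = 0.06166 arcsec = 61.66 mas.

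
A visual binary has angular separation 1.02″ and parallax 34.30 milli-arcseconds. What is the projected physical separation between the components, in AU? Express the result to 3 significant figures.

29.7 AU

d = 1/p = 1/0.03430″ = 29.155 pc.
At distance d (pc), an angle of θ arcsec spans θ·d AU: s = 1.02 × 29.155 = 29.738 AU.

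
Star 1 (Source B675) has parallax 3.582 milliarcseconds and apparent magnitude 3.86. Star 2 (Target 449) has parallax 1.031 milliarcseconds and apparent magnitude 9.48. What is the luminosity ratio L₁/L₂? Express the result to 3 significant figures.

L₁/L₂ = 14.7

d₁ = 1/p₁ = 1/0.003582″ = 279.17 pc; d₂ = 1/p₂ = 1/0.001031″ = 969.93 pc.
M₁ = m₁ − 5 log₁₀ d₁ + 5 = 3.86 − 12.2293 + 5 = -3.3693.
M₂ = 9.48 − 14.9337 + 5 = -0.4537.
L₁/L₂ = 10^(0.4(M₂ − M₁)) = 10^(0.4 × 2.9156) = 10^1.16624 = 14.664.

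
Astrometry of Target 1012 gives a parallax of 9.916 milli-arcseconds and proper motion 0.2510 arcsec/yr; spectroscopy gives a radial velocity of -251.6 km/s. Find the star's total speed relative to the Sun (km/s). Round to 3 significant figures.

d = 1/p = 1/0.009916″ = 100.85 pc.
v_t = 4.740 μ d = 4.740 × 0.2510 × 100.85 = 119.99 km/s.
v = √(v_r² + v_t²) = √((-251.6)² + 119.99²) = √77700.2 = 278.75 km/s.

279 km/s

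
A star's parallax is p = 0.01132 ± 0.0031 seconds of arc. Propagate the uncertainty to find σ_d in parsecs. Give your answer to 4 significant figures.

24.19 pc

d = 1/p, so σ_d = σ_p / p².
σ_d = 0.00310 / (0.01132)² = 0.00310 / 0.00012814 = 24.192 pc.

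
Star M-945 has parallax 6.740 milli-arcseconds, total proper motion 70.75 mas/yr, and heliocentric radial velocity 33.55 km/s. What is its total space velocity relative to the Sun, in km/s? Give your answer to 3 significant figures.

d = 1/p = 1/0.006740″ = 148.37 pc.
μ = 70.75 mas/yr = 0.07075 ″/yr.
v_t = 4.740 μ d = 4.740 × 0.07075 × 148.37 = 49.757 km/s.
v = √(v_r² + v_t²) = √(33.55² + 49.757²) = √3601.36 = 60.011 km/s.

60.0 km/s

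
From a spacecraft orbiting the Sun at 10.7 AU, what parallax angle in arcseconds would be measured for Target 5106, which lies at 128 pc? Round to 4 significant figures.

0.08359 arcsec

p (arcsec) = B (AU) / d (pc).
p = 10.7 / 128 = 0.083594 arcsec.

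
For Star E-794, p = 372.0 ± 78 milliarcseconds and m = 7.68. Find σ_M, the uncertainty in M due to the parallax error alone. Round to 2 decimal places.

M = m − 5 log₁₀ d + 5 = m + 5 log₁₀ p + 5, so ∂M/∂p = 5/(p ln 10).
σ_M = (5/ln 10) · (σ_p/p) = 2.1715 × 78/372.0 = 2.1715 × 0.20968 = 0.45532.

σ_M = 0.46 mag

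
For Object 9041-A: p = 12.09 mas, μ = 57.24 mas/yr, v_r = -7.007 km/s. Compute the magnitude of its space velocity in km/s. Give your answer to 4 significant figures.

23.51 km/s

d = 1/p = 1/0.01209″ = 82.713 pc.
μ = 57.24 mas/yr = 0.05724 ″/yr.
v_t = 4.740 μ d = 4.740 × 0.05724 × 82.713 = 22.441 km/s.
v = √(v_r² + v_t²) = √((-7.007)² + 22.441²) = √552.697 = 23.51 km/s.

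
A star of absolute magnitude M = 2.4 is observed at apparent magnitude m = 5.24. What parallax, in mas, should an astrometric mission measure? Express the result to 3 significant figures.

m − M = 5.24 − 2.4 = 2.84.
d = 10^((m−M)/5 + 1) = 10^1.568 = 36.983 pc.
p = 1/d = 1/36.983 = 0.027039 arcsec = 27.039 mas.

27.0 mas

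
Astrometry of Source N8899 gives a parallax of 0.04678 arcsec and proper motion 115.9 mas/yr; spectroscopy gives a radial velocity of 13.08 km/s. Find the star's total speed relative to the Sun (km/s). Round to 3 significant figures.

d = 1/p = 1/0.04678″ = 21.377 pc.
μ = 115.9 mas/yr = 0.1159 ″/yr.
v_t = 4.740 μ d = 4.740 × 0.1159 × 21.377 = 11.744 km/s.
v = √(v_r² + v_t²) = √(13.08² + 11.744²) = √309.008 = 17.579 km/s.

17.6 km/s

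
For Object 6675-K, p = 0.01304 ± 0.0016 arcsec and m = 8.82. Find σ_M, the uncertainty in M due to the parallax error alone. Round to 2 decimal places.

M = m − 5 log₁₀ d + 5 = m + 5 log₁₀ p + 5, so ∂M/∂p = 5/(p ln 10).
σ_M = (5/ln 10) · (σ_p/p) = 2.1715 × 0.0016/0.01304 = 2.1715 × 0.1227 = 0.26644.

σ_M = 0.27 mag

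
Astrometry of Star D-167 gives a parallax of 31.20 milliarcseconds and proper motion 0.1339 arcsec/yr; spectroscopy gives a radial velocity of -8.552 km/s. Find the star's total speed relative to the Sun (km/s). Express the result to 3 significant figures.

d = 1/p = 1/0.03120″ = 32.051 pc.
v_t = 4.740 μ d = 4.740 × 0.1339 × 32.051 = 20.342 km/s.
v = √(v_r² + v_t²) = √((-8.552)² + 20.342²) = √486.934 = 22.067 km/s.

22.1 km/s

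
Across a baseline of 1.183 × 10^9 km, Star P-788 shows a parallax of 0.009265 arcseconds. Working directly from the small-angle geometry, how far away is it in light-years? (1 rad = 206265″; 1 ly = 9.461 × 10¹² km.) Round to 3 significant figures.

2780 ly

θ = 0.009265″ = 0.009265/206265 = 4.4918 × 10^-8 rad.
d = B/θ = (1.183 × 10^9) / (4.4918 × 10^-8) = 2.6337 × 10^16 km = (2.6337 × 10^16) / (9.461 × 10^12) ly = 2783.7 ly.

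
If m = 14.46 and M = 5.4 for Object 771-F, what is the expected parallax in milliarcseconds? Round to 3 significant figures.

m − M = 14.46 − 5.4 = 9.06.
d = 10^((m−M)/5 + 1) = 10^2.812 = 648.63 pc.
p = 1/d = 1/648.63 = 0.0015417 arcsec = 1.5417 mas.

1.54 mas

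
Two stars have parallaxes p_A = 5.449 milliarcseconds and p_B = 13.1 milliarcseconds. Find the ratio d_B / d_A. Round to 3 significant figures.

Since d = 1/p, d_B/d_A = p_A/p_B.
= 5.449 / 13.1 = 0.41595.

0.416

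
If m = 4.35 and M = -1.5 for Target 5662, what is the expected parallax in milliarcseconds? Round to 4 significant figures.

6.761 mas

m − M = 4.35 − (-1.5) = 5.85.
d = 10^((m−M)/5 + 1) = 10^2.170 = 147.91 pc.
p = 1/d = 1/147.91 = 0.0067609 arcsec = 6.7609 mas.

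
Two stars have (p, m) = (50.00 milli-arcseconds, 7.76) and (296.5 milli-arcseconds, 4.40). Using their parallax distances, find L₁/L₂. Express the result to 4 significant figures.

d₁ = 1/p₁ = 1/0.05000″ = 20 pc; d₂ = 1/p₂ = 1/0.2965″ = 3.3727 pc.
M₁ = m₁ − 5 log₁₀ d₁ + 5 = 7.76 − 6.5051 + 5 = 6.2549.
M₂ = 4.40 − 2.6399 + 5 = 6.7601.
L₁/L₂ = 10^(0.4(M₂ − M₁)) = 10^(0.4 × 0.5052) = 10^0.20208 = 1.5925.

L₁/L₂ = 1.593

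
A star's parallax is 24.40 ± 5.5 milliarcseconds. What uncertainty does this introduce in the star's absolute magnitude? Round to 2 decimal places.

σ_M = 0.49 mag

M = m − 5 log₁₀ d + 5 = m + 5 log₁₀ p + 5, so ∂M/∂p = 5/(p ln 10).
σ_M = (5/ln 10) · (σ_p/p) = 2.1715 × 5.5/24.40 = 2.1715 × 0.22541 = 0.48948.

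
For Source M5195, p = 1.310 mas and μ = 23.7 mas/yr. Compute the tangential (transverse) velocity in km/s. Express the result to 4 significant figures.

d = 1/p = 1/0.001310″ = 763.36 pc.
μ = 23.7 mas/yr = 0.0237 ″/yr.
v_t = 4.74 × μ × d = 4.74 × 0.0237 × 763.36 = 85.754 km/s.

85.75 km/s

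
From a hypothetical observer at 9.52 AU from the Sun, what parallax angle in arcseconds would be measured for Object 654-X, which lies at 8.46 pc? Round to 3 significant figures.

1.13 arcsec

p (arcsec) = B (AU) / d (pc).
p = 9.52 / 8.46 = 1.1253 arcsec.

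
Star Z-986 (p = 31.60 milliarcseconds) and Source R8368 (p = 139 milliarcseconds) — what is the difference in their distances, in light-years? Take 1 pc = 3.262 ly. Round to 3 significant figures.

d_A = 1/0.03160″ = 31.646 pc; d_B = 1/0.1390″ = 7.1942 pc.
|d_B − d_A| = |7.1942 − 31.646| = 24.452 pc = 24.452 × 3.262 ly = 79.762 ly.

79.8 ly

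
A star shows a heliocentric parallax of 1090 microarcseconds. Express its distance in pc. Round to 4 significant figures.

p = 1090 microarcseconds = 0.001090 arcsec.
d = 1/p = 1/0.001090 = 917.43 pc.

917.4 pc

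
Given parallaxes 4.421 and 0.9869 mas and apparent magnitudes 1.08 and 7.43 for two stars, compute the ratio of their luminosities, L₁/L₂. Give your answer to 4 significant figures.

L₁/L₂ = 17.28

d₁ = 1/p₁ = 1/0.004421″ = 226.19 pc; d₂ = 1/p₂ = 1/0.0009869″ = 1013.3 pc.
M₁ = m₁ − 5 log₁₀ d₁ + 5 = 1.08 − 11.7724 + 5 = -5.6924.
M₂ = 7.43 − 15.0287 + 5 = -2.5987.
L₁/L₂ = 10^(0.4(M₂ − M₁)) = 10^(0.4 × 3.0937) = 10^1.23748 = 17.277.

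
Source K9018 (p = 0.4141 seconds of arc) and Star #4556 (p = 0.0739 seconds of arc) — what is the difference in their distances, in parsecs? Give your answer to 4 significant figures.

11.12 pc

d_A = 1/0.4141″ = 2.4149 pc; d_B = 1/0.07390″ = 13.532 pc.
|d_B − d_A| = |13.532 − 2.4149| = 11.117 pc.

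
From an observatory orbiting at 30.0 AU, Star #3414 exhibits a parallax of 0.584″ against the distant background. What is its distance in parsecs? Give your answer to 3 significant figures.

With baseline B (in AU) and parallax p (in arcsec), d = B/p parsecs.
d = 30.0 / 0.584 = 51.37 pc.

51.4 pc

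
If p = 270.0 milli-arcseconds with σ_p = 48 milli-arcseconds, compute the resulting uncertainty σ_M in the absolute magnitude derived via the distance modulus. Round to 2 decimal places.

M = m − 5 log₁₀ d + 5 = m + 5 log₁₀ p + 5, so ∂M/∂p = 5/(p ln 10).
σ_M = (5/ln 10) · (σ_p/p) = 2.1715 × 48/270.0 = 2.1715 × 0.17778 = 0.38605.

σ_M = 0.39 mag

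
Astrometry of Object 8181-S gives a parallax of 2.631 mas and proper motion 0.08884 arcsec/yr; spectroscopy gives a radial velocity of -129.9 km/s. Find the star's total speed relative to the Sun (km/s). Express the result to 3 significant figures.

d = 1/p = 1/0.002631″ = 380.08 pc.
v_t = 4.740 μ d = 4.740 × 0.08884 × 380.08 = 160.05 km/s.
v = √(v_r² + v_t²) = √((-129.9)² + 160.05²) = √42490 = 206.13 km/s.

206 km/s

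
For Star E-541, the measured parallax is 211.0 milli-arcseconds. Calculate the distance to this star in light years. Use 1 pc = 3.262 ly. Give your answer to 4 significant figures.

15.46 light years

p = 211.0 milli-arcseconds = 0.2110 arcsec.
d = 1/p = 1/0.2110 = 4.7393 pc.
In light-years: 4.7393 × 3.262 = 15.46 ly.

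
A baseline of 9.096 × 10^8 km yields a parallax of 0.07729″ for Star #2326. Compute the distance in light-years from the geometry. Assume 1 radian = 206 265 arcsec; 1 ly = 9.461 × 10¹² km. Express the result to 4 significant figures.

θ = 0.07729″ = 0.07729/206265 = 3.7471 × 10^-7 rad.
d = B/θ = (9.096 × 10^8) / (3.7471 × 10^-7) = 2.4275 × 10^15 km = (2.4275 × 10^15) / (9.461 × 10^12) ly = 256.58 ly.

256.6 ly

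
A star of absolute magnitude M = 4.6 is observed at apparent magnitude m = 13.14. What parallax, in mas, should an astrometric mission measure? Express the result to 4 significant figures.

m − M = 13.14 − 4.6 = 8.54.
d = 10^((m−M)/5 + 1) = 10^2.708 = 510.5 pc.
p = 1/d = 1/510.5 = 0.0019589 arcsec = 1.9589 mas.

1.959 mas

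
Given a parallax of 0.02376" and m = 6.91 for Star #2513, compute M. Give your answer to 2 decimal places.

M = 3.79

d = 1/p = 1/0.02376″ = 42.088 pc.
m − M = 5 log₁₀(42.088) − 5 = 8.1208 − 5 = 3.1208.
M = m − (m − M) = 6.91 − 3.1208 = 3.79.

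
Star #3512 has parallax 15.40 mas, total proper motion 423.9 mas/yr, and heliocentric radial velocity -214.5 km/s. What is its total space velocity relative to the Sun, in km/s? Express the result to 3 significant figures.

251 km/s

d = 1/p = 1/0.01540″ = 64.935 pc.
μ = 423.9 mas/yr = 0.4239 ″/yr.
v_t = 4.740 μ d = 4.740 × 0.4239 × 64.935 = 130.47 km/s.
v = √(v_r² + v_t²) = √((-214.5)² + 130.47²) = √63032.7 = 251.06 km/s.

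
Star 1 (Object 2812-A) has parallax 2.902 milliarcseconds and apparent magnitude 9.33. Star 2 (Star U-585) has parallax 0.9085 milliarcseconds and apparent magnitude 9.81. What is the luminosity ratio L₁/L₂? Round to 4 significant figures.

d₁ = 1/p₁ = 1/0.002902″ = 344.59 pc; d₂ = 1/p₂ = 1/0.0009085″ = 1100.7 pc.
M₁ = m₁ − 5 log₁₀ d₁ + 5 = 9.33 − 12.6865 + 5 = 1.6435.
M₂ = 9.81 − 15.2083 + 5 = -0.3983.
L₁/L₂ = 10^(0.4(M₂ − M₁)) = 10^(0.4 × (-2.0418)) = 10^(-0.81672) = 0.1525.

L₁/L₂ = 0.1525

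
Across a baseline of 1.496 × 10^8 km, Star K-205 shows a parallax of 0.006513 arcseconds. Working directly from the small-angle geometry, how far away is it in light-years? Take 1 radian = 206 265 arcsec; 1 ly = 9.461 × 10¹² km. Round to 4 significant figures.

500.8 ly

θ = 0.006513″ = 0.006513/206265 = 3.1576 × 10^-8 rad.
d = B/θ = (1.496 × 10^8) / (3.1576 × 10^-8) = 4.7378 × 10^15 km = (4.7378 × 10^15) / (9.461 × 10^12) ly = 500.77 ly.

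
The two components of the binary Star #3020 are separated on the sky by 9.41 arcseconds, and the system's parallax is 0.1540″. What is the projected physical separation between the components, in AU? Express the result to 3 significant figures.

d = 1/p = 1/0.1540″ = 6.4935 pc.
At distance d (pc), an angle of θ arcsec spans θ·d AU: s = 9.41 × 6.4935 = 61.104 AU.

61.1 AU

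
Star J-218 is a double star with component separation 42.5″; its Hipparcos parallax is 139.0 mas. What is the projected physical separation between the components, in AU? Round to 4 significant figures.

305.8 AU

d = 1/p = 1/0.1390″ = 7.1942 pc.
At distance d (pc), an angle of θ arcsec spans θ·d AU: s = 42.5 × 7.1942 = 305.75 AU.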